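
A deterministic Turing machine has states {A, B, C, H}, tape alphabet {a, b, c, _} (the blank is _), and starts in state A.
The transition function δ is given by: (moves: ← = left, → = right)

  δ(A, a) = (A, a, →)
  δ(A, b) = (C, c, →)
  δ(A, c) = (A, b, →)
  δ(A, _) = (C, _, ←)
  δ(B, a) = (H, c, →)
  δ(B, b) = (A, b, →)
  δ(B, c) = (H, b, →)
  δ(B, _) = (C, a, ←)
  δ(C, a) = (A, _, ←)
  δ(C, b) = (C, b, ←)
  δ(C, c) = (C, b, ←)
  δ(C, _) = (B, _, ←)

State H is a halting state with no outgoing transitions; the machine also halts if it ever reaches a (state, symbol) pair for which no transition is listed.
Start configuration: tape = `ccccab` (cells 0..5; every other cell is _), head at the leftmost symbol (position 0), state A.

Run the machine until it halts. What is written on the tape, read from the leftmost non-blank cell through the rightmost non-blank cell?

state=A head=0 tape=[c]cccab_   (A,c)→(A,b,→)
state=A head=1 tape=b[c]ccab_   (A,c)→(A,b,→)
state=A head=2 tape=bb[c]cab_   (A,c)→(A,b,→)
state=A head=3 tape=bbb[c]ab_   (A,c)→(A,b,→)
state=A head=4 tape=bbbb[a]b_   (A,a)→(A,a,→)
state=A head=5 tape=bbbba[b]_   (A,b)→(C,c,→)
state=C head=6 tape=bbbbac[_]   (C,_)→(B,_,←)
state=B head=5 tape=bbbba[c]_   (B,c)→(H,b,→)
state=H head=6 tape=bbbbab[_]
The non-blank tape span at halt is bbbbab.

bbbbab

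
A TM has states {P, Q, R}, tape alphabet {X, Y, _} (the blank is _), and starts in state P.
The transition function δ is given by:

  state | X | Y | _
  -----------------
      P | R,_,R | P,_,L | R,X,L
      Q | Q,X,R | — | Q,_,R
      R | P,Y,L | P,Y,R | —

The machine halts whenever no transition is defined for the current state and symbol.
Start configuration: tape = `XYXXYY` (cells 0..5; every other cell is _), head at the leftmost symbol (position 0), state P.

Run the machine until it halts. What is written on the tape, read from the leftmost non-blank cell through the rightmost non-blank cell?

P | [X]YXXYY   read X → write _, move R, go to R
R | _[Y]XXYY   read Y → write Y, move R, go to P
P | _Y[X]XYY   read X → write _, move R, go to R
R | _Y_[X]YY   read X → write Y, move L, go to P
P | _Y[_]YYY   read _ → write X, move L, go to R
R | _[Y]XYYY   read Y → write Y, move R, go to P
P | _Y[X]YYY   read X → write _, move R, go to R
R | _Y_[Y]YY   read Y → write Y, move R, go to P
P | _Y_Y[Y]Y   read Y → write _, move L, go to P
P | _Y_[Y]_Y   read Y → write _, move L, go to P
P | _Y[_]__Y   read _ → write X, move L, go to R
R | _[Y]X__Y   read Y → write Y, move R, go to P
P | _Y[X]__Y   read X → write _, move R, go to R
R | _Y_[_]_Y
The non-blank tape span at halt is Y___Y.

Y___Y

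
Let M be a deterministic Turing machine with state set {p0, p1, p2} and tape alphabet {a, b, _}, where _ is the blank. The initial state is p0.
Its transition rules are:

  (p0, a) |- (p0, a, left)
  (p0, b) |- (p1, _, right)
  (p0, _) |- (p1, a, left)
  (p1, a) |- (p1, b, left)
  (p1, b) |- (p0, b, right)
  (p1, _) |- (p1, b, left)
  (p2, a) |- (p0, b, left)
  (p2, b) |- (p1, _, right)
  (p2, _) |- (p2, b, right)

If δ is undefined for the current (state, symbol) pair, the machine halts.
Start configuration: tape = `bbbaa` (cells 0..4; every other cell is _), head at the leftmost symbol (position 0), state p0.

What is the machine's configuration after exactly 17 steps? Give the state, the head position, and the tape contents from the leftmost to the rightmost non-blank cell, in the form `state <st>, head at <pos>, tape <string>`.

p0 | [b]bbaa_   read b → write _, move right, go to p1
p1 | _[b]baa_   read b → write b, move right, go to p0
p0 | _b[b]aa_   read b → write _, move right, go to p1
p1 | _b_[a]a_   read a → write b, move left, go to p1
p1 | _b[_]ba_   read _ → write b, move left, go to p1
p1 | _[b]bba_   read b → write b, move right, go to p0
p0 | _b[b]ba_   read b → write _, move right, go to p1
p1 | _b_[b]a_   read b → write b, move right, go to p0
p0 | _b_b[a]_   read a → write a, move left, go to p0
p0 | _b_[b]a_   read b → write _, move right, go to p1
p1 | _b__[a]_   read a → write b, move left, go to p1
p1 | _b_[_]b_   read _ → write b, move left, go to p1
p1 | _b[_]bb_   read _ → write b, move left, go to p1
p1 | _[b]bbb_   read b → write b, move right, go to p0
p0 | _b[b]bb_   read b → write _, move right, go to p1
p1 | _b_[b]b_   read b → write b, move right, go to p0
p0 | _b_b[b]_   read b → write _, move right, go to p1
p1 | _b_b_[_]
After 17 steps: state p1, head at 5, tape b_b.

state p1, head at 5, tape b_b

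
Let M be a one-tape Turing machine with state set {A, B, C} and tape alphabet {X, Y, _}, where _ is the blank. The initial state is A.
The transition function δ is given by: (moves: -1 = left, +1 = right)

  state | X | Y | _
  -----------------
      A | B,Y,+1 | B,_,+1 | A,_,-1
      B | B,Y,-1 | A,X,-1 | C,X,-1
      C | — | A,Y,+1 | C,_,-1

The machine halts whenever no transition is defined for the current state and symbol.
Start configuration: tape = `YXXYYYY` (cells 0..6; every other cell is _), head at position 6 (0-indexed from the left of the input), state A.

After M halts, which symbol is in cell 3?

_

state=A head=6 tape=YXXYYY[Y]_   (A,Y)→(B,_,+1)
state=B head=7 tape=YXXYYY_[_]   (B,_)→(C,X,-1)
state=C head=6 tape=YXXYYY[_]X   (C,_)→(C,_,-1)
state=C head=5 tape=YXXYY[Y]_X   (C,Y)→(A,Y,+1)
state=A head=6 tape=YXXYYY[_]X   (A,_)→(A,_,-1)
state=A head=5 tape=YXXYY[Y]_X   (A,Y)→(B,_,+1)
state=B head=6 tape=YXXYY_[_]X   (B,_)→(C,X,-1)
state=C head=5 tape=YXXYY[_]XX   (C,_)→(C,_,-1)
state=C head=4 tape=YXXY[Y]_XX   (C,Y)→(A,Y,+1)
state=A head=5 tape=YXXYY[_]XX   (A,_)→(A,_,-1)
state=A head=4 tape=YXXY[Y]_XX   (A,Y)→(B,_,+1)
state=B head=5 tape=YXXY_[_]XX   (B,_)→(C,X,-1)
state=C head=4 tape=YXXY[_]XXX   (C,_)→(C,_,-1)
state=C head=3 tape=YXX[Y]_XXX   (C,Y)→(A,Y,+1)
state=A head=4 tape=YXXY[_]XXX   (A,_)→(A,_,-1)
state=A head=3 tape=YXX[Y]_XXX   (A,Y)→(B,_,+1)
state=B head=4 tape=YXX_[_]XXX   (B,_)→(C,X,-1)
state=C head=3 tape=YXX[_]XXXX   (C,_)→(C,_,-1)
state=C head=2 tape=YX[X]_XXXX
Cell 3 holds _ when M halts.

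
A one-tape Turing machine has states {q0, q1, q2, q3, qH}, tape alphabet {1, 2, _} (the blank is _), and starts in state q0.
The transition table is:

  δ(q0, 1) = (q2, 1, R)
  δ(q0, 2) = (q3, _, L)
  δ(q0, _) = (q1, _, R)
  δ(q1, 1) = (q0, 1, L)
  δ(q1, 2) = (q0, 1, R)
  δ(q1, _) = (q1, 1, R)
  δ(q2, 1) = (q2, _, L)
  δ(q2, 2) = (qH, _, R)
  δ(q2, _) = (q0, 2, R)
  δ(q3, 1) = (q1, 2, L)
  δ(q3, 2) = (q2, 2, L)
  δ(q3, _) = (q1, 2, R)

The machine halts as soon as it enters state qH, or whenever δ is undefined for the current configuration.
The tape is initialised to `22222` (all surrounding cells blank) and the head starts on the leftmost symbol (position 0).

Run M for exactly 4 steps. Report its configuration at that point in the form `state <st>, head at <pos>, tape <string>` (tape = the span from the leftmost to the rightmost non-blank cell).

state q0, head at 2, tape 211222

q0 | _[2]2222   read 2 → write _, move L, go to q3
q3 | [_]_2222   read _ → write 2, move R, go to q1
q1 | 2[_]2222   read _ → write 1, move R, go to q1
q1 | 21[2]222   read 2 → write 1, move R, go to q0
q0 | 211[2]22
After 4 steps: state q0, head at 2, tape 211222.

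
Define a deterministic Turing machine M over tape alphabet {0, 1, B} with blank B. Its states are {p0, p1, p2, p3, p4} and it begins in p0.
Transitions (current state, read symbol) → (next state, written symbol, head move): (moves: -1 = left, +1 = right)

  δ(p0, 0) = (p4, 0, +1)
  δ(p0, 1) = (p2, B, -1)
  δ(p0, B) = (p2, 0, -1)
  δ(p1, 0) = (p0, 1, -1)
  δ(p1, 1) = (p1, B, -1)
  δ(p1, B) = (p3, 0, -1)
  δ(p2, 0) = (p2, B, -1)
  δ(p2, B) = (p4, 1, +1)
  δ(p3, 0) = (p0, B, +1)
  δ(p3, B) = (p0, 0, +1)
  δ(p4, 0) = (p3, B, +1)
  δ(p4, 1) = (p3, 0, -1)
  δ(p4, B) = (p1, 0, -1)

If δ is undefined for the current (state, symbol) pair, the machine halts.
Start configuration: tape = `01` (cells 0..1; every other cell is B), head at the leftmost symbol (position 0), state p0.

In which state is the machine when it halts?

p0 | B[0]1B   read 0 → write 0, move +1, go to p4
p4 | B0[1]B   read 1 → write 0, move -1, go to p3
p3 | B[0]0B   read 0 → write B, move +1, go to p0
p0 | BB[0]B   read 0 → write 0, move +1, go to p4
p4 | BB0[B]   read B → write 0, move -1, go to p1
p1 | BB[0]0   read 0 → write 1, move -1, go to p0
p0 | B[B]10   read B → write 0, move -1, go to p2
p2 | [B]010   read B → write 1, move +1, go to p4
p4 | 1[0]10   read 0 → write B, move +1, go to p3
p3 | 1B[1]0
No transition is defined for (p3, 1); M halts in state p3.

p3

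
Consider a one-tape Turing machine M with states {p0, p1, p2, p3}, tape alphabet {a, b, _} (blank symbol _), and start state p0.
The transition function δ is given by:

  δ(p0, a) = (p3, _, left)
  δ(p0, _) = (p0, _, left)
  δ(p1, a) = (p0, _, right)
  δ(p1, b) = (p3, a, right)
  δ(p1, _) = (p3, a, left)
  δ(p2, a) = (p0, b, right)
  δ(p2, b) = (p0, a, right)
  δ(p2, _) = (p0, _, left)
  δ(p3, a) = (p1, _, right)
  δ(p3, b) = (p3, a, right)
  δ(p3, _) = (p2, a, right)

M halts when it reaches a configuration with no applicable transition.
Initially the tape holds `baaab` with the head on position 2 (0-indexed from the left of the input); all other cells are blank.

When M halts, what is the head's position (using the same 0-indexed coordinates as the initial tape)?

4

state=p0 head=2 tape=ba[a]ab_   (p0,a)→(p3,_,left)
state=p3 head=1 tape=b[a]_ab_   (p3,a)→(p1,_,right)
state=p1 head=2 tape=b_[_]ab_   (p1,_)→(p3,a,left)
state=p3 head=1 tape=b[_]aab_   (p3,_)→(p2,a,right)
state=p2 head=2 tape=ba[a]ab_   (p2,a)→(p0,b,right)
state=p0 head=3 tape=bab[a]b_   (p0,a)→(p3,_,left)
state=p3 head=2 tape=ba[b]_b_   (p3,b)→(p3,a,right)
state=p3 head=3 tape=baa[_]b_   (p3,_)→(p2,a,right)
state=p2 head=4 tape=baaa[b]_   (p2,b)→(p0,a,right)
state=p0 head=5 tape=baaaa[_]   (p0,_)→(p0,_,left)
state=p0 head=4 tape=baaa[a]_   (p0,a)→(p3,_,left)
state=p3 head=3 tape=baa[a]__   (p3,a)→(p1,_,right)
state=p1 head=4 tape=baa_[_]_   (p1,_)→(p3,a,left)
state=p3 head=3 tape=baa[_]a_   (p3,_)→(p2,a,right)
state=p2 head=4 tape=baaa[a]_   (p2,a)→(p0,b,right)
state=p0 head=5 tape=baaab[_]   (p0,_)→(p0,_,left)
state=p0 head=4 tape=baaa[b]_
At halt the head is at cell 4.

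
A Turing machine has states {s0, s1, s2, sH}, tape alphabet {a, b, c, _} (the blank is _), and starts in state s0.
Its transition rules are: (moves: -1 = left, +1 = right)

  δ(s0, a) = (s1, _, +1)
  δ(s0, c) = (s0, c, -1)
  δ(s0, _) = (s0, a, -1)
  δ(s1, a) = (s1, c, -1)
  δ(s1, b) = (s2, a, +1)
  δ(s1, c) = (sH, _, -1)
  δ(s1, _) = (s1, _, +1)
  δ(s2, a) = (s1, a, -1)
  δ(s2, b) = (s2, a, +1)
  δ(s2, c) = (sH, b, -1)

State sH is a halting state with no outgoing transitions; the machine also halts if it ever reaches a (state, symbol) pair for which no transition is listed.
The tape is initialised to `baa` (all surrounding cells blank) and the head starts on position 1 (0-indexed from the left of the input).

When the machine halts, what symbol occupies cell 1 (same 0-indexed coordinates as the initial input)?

s0 | b[a]a   read a → write _, move +1, go to s1
s1 | b_[a]   read a → write c, move -1, go to s1
s1 | b[_]c   read _ → write _, move +1, go to s1
s1 | b_[c]   read c → write _, move -1, go to sH
sH | b[_]_
Cell 1 holds _ when M halts.

_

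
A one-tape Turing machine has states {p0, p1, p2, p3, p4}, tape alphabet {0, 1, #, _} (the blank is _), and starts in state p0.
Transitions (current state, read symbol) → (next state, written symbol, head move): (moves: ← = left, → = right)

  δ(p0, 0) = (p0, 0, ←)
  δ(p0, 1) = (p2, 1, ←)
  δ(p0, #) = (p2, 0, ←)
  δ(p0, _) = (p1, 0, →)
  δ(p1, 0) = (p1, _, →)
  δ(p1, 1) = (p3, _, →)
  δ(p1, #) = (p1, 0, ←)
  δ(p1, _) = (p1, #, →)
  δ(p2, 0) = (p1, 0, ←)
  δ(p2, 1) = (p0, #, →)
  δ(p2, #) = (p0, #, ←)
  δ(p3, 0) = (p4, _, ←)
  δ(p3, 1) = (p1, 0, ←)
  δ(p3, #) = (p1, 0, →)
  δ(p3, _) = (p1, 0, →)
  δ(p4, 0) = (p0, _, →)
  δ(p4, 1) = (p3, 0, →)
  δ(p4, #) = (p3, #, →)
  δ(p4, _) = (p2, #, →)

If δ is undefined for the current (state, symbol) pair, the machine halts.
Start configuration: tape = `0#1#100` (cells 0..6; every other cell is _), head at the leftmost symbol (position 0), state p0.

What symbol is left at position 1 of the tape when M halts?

_

state=p0 head=0 tape=_[0]#1#100   (p0,0)→(p0,0,←)
state=p0 head=-1 tape=[_]0#1#100   (p0,_)→(p1,0,→)
state=p1 head=0 tape=0[0]#1#100   (p1,0)→(p1,_,→)
state=p1 head=1 tape=0_[#]1#100   (p1,#)→(p1,0,←)
state=p1 head=0 tape=0[_]01#100   (p1,_)→(p1,#,→)
state=p1 head=1 tape=0#[0]1#100   (p1,0)→(p1,_,→)
state=p1 head=2 tape=0#_[1]#100   (p1,1)→(p3,_,→)
state=p3 head=3 tape=0#__[#]100   (p3,#)→(p1,0,→)
state=p1 head=4 tape=0#__0[1]00   (p1,1)→(p3,_,→)
state=p3 head=5 tape=0#__0_[0]0   (p3,0)→(p4,_,←)
state=p4 head=4 tape=0#__0[_]_0   (p4,_)→(p2,#,→)
state=p2 head=5 tape=0#__0#[_]0
Cell 1 holds _ when M halts.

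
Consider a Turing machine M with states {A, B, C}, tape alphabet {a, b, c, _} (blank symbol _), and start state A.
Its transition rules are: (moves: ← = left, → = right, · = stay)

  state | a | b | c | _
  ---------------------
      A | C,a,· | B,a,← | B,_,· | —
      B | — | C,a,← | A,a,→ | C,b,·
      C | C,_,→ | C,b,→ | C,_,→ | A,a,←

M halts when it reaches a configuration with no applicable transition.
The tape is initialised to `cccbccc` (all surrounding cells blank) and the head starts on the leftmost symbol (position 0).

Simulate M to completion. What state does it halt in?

state=A head=0 tape=[c]ccbccc_   (A,c)→(B,_,·)
state=B head=0 tape=[_]ccbccc_   (B,_)→(C,b,·)
state=C head=0 tape=[b]ccbccc_   (C,b)→(C,b,→)
state=C head=1 tape=b[c]cbccc_   (C,c)→(C,_,→)
state=C head=2 tape=b_[c]bccc_   (C,c)→(C,_,→)
state=C head=3 tape=b__[b]ccc_   (C,b)→(C,b,→)
state=C head=4 tape=b__b[c]cc_   (C,c)→(C,_,→)
state=C head=5 tape=b__b_[c]c_   (C,c)→(C,_,→)
state=C head=6 tape=b__b__[c]_   (C,c)→(C,_,→)
state=C head=7 tape=b__b___[_]   (C,_)→(A,a,←)
state=A head=6 tape=b__b__[_]a
No transition is defined for (A, _); M halts in state A.

A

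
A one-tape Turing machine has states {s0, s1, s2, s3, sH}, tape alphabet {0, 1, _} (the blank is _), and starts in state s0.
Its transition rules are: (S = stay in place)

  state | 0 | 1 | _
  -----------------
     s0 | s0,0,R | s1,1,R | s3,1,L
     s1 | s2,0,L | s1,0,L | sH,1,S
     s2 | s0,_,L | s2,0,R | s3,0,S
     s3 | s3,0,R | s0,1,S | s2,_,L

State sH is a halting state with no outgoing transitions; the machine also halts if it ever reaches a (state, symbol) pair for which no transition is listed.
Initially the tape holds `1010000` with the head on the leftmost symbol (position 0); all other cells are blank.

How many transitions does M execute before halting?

29

s0 | _[1]010000_   read 1 → write 1, move R, go to s1
s1 | _1[0]10000_   read 0 → write 0, move L, go to s2
s2 | _[1]010000_   read 1 → write 0, move R, go to s2
s2 | _0[0]10000_   read 0 → write _, move L, go to s0
s0 | _[0]_10000_   read 0 → write 0, move R, go to s0
s0 | _0[_]10000_   read _ → write 1, move L, go to s3
s3 | _[0]110000_   read 0 → write 0, move R, go to s3
s3 | _0[1]10000_   read 1 → write 1, move S, go to s0
s0 | _0[1]10000_   read 1 → write 1, move R, go to s1
s1 | _01[1]0000_   read 1 → write 0, move L, go to s1
s1 | _0[1]00000_   read 1 → write 0, move L, go to s1
s1 | _[0]000000_   read 0 → write 0, move L, go to s2
s2 | [_]0000000_   read _ → write 0, move S, go to s3
s3 | [0]0000000_   read 0 → write 0, move R, go to s3
s3 | 0[0]000000_   read 0 → write 0, move R, go to s3
s3 | 00[0]00000_   read 0 → write 0, move R, go to s3
s3 | 000[0]0000_   read 0 → write 0, move R, go to s3
s3 | 0000[0]000_   read 0 → write 0, move R, go to s3
s3 | 00000[0]00_   read 0 → write 0, move R, go to s3
s3 | 000000[0]0_   read 0 → write 0, move R, go to s3
s3 | 0000000[0]_   read 0 → write 0, move R, go to s3
s3 | 00000000[_]   read _ → write _, move L, go to s2
s2 | 0000000[0]_   read 0 → write _, move L, go to s0
s0 | 000000[0]__   read 0 → write 0, move R, go to s0
s0 | 0000000[_]_   read _ → write 1, move L, go to s3
s3 | 000000[0]1_   read 0 → write 0, move R, go to s3
s3 | 0000000[1]_   read 1 → write 1, move S, go to s0
s0 | 0000000[1]_   read 1 → write 1, move R, go to s1
s1 | 00000001[_]   read _ → write 1, move S, go to sH
sH | 00000001[1]
M halts after 29 transitions.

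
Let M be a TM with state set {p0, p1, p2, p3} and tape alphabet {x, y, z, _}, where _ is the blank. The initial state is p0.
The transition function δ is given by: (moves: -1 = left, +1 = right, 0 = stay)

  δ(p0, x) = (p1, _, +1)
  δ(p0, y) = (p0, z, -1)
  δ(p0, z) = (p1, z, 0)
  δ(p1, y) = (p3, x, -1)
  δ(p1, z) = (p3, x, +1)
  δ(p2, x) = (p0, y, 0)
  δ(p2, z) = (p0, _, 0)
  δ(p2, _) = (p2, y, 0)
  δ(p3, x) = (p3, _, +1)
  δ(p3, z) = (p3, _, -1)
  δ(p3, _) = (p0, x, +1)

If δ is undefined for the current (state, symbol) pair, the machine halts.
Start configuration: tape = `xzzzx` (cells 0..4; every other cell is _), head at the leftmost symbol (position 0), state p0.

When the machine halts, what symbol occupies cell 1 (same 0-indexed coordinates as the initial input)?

_

state=p0 head=0 tape=[x]zzzx__   (p0,x)→(p1,_,+1)
state=p1 head=1 tape=_[z]zzx__   (p1,z)→(p3,x,+1)
state=p3 head=2 tape=_x[z]zx__   (p3,z)→(p3,_,-1)
state=p3 head=1 tape=_[x]_zx__   (p3,x)→(p3,_,+1)
state=p3 head=2 tape=__[_]zx__   (p3,_)→(p0,x,+1)
state=p0 head=3 tape=__x[z]x__   (p0,z)→(p1,z,0)
state=p1 head=3 tape=__x[z]x__   (p1,z)→(p3,x,+1)
state=p3 head=4 tape=__xx[x]__   (p3,x)→(p3,_,+1)
state=p3 head=5 tape=__xx_[_]_   (p3,_)→(p0,x,+1)
state=p0 head=6 tape=__xx_x[_]
Cell 1 holds _ when M halts.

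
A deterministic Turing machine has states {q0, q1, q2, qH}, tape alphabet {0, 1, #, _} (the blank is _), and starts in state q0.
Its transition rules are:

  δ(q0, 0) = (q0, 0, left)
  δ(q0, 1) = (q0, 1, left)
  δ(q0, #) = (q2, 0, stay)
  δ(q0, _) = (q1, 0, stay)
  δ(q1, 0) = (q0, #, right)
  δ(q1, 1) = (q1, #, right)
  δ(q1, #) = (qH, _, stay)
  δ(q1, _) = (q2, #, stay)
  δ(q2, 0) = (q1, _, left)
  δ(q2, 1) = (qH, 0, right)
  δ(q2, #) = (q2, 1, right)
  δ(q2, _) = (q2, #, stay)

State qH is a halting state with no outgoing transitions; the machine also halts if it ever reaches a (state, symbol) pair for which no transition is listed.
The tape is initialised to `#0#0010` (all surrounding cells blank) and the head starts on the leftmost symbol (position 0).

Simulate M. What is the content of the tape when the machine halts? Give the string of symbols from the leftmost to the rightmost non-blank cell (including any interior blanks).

1#1##100

state=q0 head=0 tape=_[#]0#0010   (q0,#)→(q2,0,stay)
state=q2 head=0 tape=_[0]0#0010   (q2,0)→(q1,_,left)
state=q1 head=-1 tape=[_]_0#0010   (q1,_)→(q2,#,stay)
state=q2 head=-1 tape=[#]_0#0010   (q2,#)→(q2,1,right)
state=q2 head=0 tape=1[_]0#0010   (q2,_)→(q2,#,stay)
state=q2 head=0 tape=1[#]0#0010   (q2,#)→(q2,1,right)
state=q2 head=1 tape=11[0]#0010   (q2,0)→(q1,_,left)
state=q1 head=0 tape=1[1]_#0010   (q1,1)→(q1,#,right)
state=q1 head=1 tape=1#[_]#0010   (q1,_)→(q2,#,stay)
state=q2 head=1 tape=1#[#]#0010   (q2,#)→(q2,1,right)
state=q2 head=2 tape=1#1[#]0010   (q2,#)→(q2,1,right)
state=q2 head=3 tape=1#11[0]010   (q2,0)→(q1,_,left)
state=q1 head=2 tape=1#1[1]_010   (q1,1)→(q1,#,right)
state=q1 head=3 tape=1#1#[_]010   (q1,_)→(q2,#,stay)
state=q2 head=3 tape=1#1#[#]010   (q2,#)→(q2,1,right)
state=q2 head=4 tape=1#1#1[0]10   (q2,0)→(q1,_,left)
state=q1 head=3 tape=1#1#[1]_10   (q1,1)→(q1,#,right)
state=q1 head=4 tape=1#1##[_]10   (q1,_)→(q2,#,stay)
state=q2 head=4 tape=1#1##[#]10   (q2,#)→(q2,1,right)
state=q2 head=5 tape=1#1##1[1]0   (q2,1)→(qH,0,right)
state=qH head=6 tape=1#1##10[0]
The non-blank tape span at halt is 1#1##100.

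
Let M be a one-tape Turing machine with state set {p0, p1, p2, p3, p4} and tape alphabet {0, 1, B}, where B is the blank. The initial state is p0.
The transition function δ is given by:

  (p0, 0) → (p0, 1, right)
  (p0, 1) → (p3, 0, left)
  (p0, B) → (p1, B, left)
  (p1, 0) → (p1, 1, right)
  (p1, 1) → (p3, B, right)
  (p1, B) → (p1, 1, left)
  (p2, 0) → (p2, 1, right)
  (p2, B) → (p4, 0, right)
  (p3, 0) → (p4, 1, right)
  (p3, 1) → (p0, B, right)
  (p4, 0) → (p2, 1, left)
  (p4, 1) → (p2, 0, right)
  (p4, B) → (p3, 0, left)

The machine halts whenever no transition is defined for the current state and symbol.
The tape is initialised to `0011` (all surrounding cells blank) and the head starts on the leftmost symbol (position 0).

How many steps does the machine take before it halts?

10

p0 | [0]011B   read 0 → write 1, move right, go to p0
p0 | 1[0]11B   read 0 → write 1, move right, go to p0
p0 | 11[1]1B   read 1 → write 0, move left, go to p3
p3 | 1[1]01B   read 1 → write B, move right, go to p0
p0 | 1B[0]1B   read 0 → write 1, move right, go to p0
p0 | 1B1[1]B   read 1 → write 0, move left, go to p3
p3 | 1B[1]0B   read 1 → write B, move right, go to p0
p0 | 1BB[0]B   read 0 → write 1, move right, go to p0
p0 | 1BB1[B]   read B → write B, move left, go to p1
p1 | 1BB[1]B   read 1 → write B, move right, go to p3
p3 | 1BBB[B]
M halts after 10 transitions.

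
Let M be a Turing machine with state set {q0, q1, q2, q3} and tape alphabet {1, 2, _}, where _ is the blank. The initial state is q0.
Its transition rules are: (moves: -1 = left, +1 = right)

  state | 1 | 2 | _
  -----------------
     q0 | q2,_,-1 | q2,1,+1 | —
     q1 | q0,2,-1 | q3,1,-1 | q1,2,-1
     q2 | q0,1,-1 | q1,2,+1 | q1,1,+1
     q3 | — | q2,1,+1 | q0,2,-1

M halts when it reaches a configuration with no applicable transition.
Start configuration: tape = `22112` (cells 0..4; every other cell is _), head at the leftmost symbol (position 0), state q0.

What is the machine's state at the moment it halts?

q0

q0 | _[2]2112   read 2 → write 1, move +1, go to q2
q2 | _1[2]112   read 2 → write 2, move +1, go to q1
q1 | _12[1]12   read 1 → write 2, move -1, go to q0
q0 | _1[2]212   read 2 → write 1, move +1, go to q2
q2 | _11[2]12   read 2 → write 2, move +1, go to q1
q1 | _112[1]2   read 1 → write 2, move -1, go to q0
q0 | _11[2]22   read 2 → write 1, move +1, go to q2
q2 | _111[2]2   read 2 → write 2, move +1, go to q1
q1 | _1112[2]   read 2 → write 1, move -1, go to q3
q3 | _111[2]1   read 2 → write 1, move +1, go to q2
q2 | _1111[1]   read 1 → write 1, move -1, go to q0
q0 | _111[1]1   read 1 → write _, move -1, go to q2
q2 | _11[1]_1   read 1 → write 1, move -1, go to q0
q0 | _1[1]1_1   read 1 → write _, move -1, go to q2
q2 | _[1]_1_1   read 1 → write 1, move -1, go to q0
q0 | [_]1_1_1
No transition is defined for (q0, _); M halts in state q0.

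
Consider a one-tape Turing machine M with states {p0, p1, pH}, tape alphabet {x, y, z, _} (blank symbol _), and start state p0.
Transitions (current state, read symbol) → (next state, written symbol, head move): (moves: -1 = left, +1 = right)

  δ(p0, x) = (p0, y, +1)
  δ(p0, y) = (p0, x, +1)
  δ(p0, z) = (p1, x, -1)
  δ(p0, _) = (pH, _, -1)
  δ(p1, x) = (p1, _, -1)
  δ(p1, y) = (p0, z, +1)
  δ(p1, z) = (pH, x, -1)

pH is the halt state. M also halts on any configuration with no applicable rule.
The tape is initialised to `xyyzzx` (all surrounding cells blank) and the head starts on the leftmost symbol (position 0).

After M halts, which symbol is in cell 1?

_

state=p0 head=0 tape=[x]yyzzx   (p0,x)→(p0,y,+1)
state=p0 head=1 tape=y[y]yzzx   (p0,y)→(p0,x,+1)
state=p0 head=2 tape=yx[y]zzx   (p0,y)→(p0,x,+1)
state=p0 head=3 tape=yxx[z]zx   (p0,z)→(p1,x,-1)
state=p1 head=2 tape=yx[x]xzx   (p1,x)→(p1,_,-1)
state=p1 head=1 tape=y[x]_xzx   (p1,x)→(p1,_,-1)
state=p1 head=0 tape=[y]__xzx   (p1,y)→(p0,z,+1)
state=p0 head=1 tape=z[_]_xzx   (p0,_)→(pH,_,-1)
state=pH head=0 tape=[z]__xzx
Cell 1 holds _ when M halts.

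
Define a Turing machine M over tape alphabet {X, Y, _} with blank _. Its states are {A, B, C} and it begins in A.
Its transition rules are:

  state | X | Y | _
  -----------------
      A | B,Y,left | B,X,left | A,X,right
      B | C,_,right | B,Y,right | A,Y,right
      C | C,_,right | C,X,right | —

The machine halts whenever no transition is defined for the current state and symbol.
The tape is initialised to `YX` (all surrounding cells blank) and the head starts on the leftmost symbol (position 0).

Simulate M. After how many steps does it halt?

6

state=A head=0 tape=_[Y]X_   (A,Y)→(B,X,left)
state=B head=-1 tape=[_]XX_   (B,_)→(A,Y,right)
state=A head=0 tape=Y[X]X_   (A,X)→(B,Y,left)
state=B head=-1 tape=[Y]YX_   (B,Y)→(B,Y,right)
state=B head=0 tape=Y[Y]X_   (B,Y)→(B,Y,right)
state=B head=1 tape=YY[X]_   (B,X)→(C,_,right)
state=C head=2 tape=YY_[_]
M halts after 6 transitions.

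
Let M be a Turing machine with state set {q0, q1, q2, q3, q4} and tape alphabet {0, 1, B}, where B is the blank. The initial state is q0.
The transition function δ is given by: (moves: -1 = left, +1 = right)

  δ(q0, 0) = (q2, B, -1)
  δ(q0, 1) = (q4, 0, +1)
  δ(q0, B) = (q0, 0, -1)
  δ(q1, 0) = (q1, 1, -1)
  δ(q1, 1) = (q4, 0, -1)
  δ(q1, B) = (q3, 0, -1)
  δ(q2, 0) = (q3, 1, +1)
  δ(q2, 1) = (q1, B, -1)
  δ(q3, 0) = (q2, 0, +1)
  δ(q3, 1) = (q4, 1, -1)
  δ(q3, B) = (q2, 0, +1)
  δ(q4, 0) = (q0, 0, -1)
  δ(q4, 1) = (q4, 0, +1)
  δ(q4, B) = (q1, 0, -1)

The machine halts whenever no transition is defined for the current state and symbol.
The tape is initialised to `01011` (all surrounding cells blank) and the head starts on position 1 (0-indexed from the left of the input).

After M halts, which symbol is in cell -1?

0

state=q0 head=1 tape=BBB0[1]011BBB   (q0,1)→(q4,0,+1)
state=q4 head=2 tape=BBB00[0]11BBB   (q4,0)→(q0,0,-1)
state=q0 head=1 tape=BBB0[0]011BBB   (q0,0)→(q2,B,-1)
state=q2 head=0 tape=BBB[0]B011BBB   (q2,0)→(q3,1,+1)
state=q3 head=1 tape=BBB1[B]011BBB   (q3,B)→(q2,0,+1)
state=q2 head=2 tape=BBB10[0]11BBB   (q2,0)→(q3,1,+1)
state=q3 head=3 tape=BBB101[1]1BBB   (q3,1)→(q4,1,-1)
state=q4 head=2 tape=BBB10[1]11BBB   (q4,1)→(q4,0,+1)
state=q4 head=3 tape=BBB100[1]1BBB   (q4,1)→(q4,0,+1)
state=q4 head=4 tape=BBB1000[1]BBB   (q4,1)→(q4,0,+1)
state=q4 head=5 tape=BBB10000[B]BB   (q4,B)→(q1,0,-1)
state=q1 head=4 tape=BBB1000[0]0BB   (q1,0)→(q1,1,-1)
state=q1 head=3 tape=BBB100[0]10BB   (q1,0)→(q1,1,-1)
state=q1 head=2 tape=BBB10[0]110BB   (q1,0)→(q1,1,-1)
state=q1 head=1 tape=BBB1[0]1110BB   (q1,0)→(q1,1,-1)
state=q1 head=0 tape=BBB[1]11110BB   (q1,1)→(q4,0,-1)
state=q4 head=-1 tape=BB[B]011110BB   (q4,B)→(q1,0,-1)
state=q1 head=-2 tape=B[B]0011110BB   (q1,B)→(q3,0,-1)
state=q3 head=-3 tape=[B]00011110BB   (q3,B)→(q2,0,+1)
state=q2 head=-2 tape=0[0]0011110BB   (q2,0)→(q3,1,+1)
state=q3 head=-1 tape=01[0]011110BB   (q3,0)→(q2,0,+1)
state=q2 head=0 tape=010[0]11110BB   (q2,0)→(q3,1,+1)
state=q3 head=1 tape=0101[1]1110BB   (q3,1)→(q4,1,-1)
state=q4 head=0 tape=010[1]11110BB   (q4,1)→(q4,0,+1)
state=q4 head=1 tape=0100[1]1110BB   (q4,1)→(q4,0,+1)
state=q4 head=2 tape=01000[1]110BB   (q4,1)→(q4,0,+1)
state=q4 head=3 tape=010000[1]10BB   (q4,1)→(q4,0,+1)
state=q4 head=4 tape=0100000[1]0BB   (q4,1)→(q4,0,+1)
state=q4 head=5 tape=01000000[0]BB   (q4,0)→(q0,0,-1)
state=q0 head=4 tape=0100000[0]0BB   (q0,0)→(q2,B,-1)
state=q2 head=3 tape=010000[0]B0BB   (q2,0)→(q3,1,+1)
state=q3 head=4 tape=0100001[B]0BB   (q3,B)→(q2,0,+1)
state=q2 head=5 tape=01000010[0]BB   (q2,0)→(q3,1,+1)
state=q3 head=6 tape=010000101[B]B   (q3,B)→(q2,0,+1)
state=q2 head=7 tape=0100001010[B]
Cell -1 holds 0 when M halts.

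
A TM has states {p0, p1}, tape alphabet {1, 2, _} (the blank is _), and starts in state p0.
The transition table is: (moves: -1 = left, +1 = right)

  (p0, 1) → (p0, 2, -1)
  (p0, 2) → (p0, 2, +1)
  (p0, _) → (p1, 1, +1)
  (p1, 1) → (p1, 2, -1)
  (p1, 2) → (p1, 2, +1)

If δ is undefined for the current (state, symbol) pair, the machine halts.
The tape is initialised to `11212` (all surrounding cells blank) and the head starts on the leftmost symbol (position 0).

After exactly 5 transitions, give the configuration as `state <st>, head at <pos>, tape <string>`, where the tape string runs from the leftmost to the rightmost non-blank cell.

state p1, head at 1, tape 122212

state=p0 head=0 tape=_[1]1212   (p0,1)→(p0,2,-1)
state=p0 head=-1 tape=[_]21212   (p0,_)→(p1,1,+1)
state=p1 head=0 tape=1[2]1212   (p1,2)→(p1,2,+1)
state=p1 head=1 tape=12[1]212   (p1,1)→(p1,2,-1)
state=p1 head=0 tape=1[2]2212   (p1,2)→(p1,2,+1)
state=p1 head=1 tape=12[2]212
After 5 steps: state p1, head at 1, tape 122212.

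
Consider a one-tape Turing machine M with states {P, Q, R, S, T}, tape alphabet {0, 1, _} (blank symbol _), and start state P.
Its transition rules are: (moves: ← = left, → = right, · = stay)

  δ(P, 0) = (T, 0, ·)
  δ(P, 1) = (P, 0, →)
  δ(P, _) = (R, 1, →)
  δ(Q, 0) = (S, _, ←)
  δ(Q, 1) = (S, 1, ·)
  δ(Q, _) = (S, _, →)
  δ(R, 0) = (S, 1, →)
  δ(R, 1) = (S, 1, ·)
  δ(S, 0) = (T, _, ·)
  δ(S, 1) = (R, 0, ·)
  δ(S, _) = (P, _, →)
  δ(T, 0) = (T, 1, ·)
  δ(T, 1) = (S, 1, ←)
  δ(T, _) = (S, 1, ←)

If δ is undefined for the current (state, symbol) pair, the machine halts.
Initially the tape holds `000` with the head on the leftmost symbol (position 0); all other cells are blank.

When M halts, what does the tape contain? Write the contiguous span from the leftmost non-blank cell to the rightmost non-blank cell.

0001

state=P head=0 tape=_[0]00__   (P,0)→(T,0,·)
state=T head=0 tape=_[0]00__   (T,0)→(T,1,·)
state=T head=0 tape=_[1]00__   (T,1)→(S,1,←)
state=S head=-1 tape=[_]100__   (S,_)→(P,_,→)
state=P head=0 tape=_[1]00__   (P,1)→(P,0,→)
state=P head=1 tape=_0[0]0__   (P,0)→(T,0,·)
state=T head=1 tape=_0[0]0__   (T,0)→(T,1,·)
state=T head=1 tape=_0[1]0__   (T,1)→(S,1,←)
state=S head=0 tape=_[0]10__   (S,0)→(T,_,·)
state=T head=0 tape=_[_]10__   (T,_)→(S,1,←)
state=S head=-1 tape=[_]110__   (S,_)→(P,_,→)
state=P head=0 tape=_[1]10__   (P,1)→(P,0,→)
state=P head=1 tape=_0[1]0__   (P,1)→(P,0,→)
state=P head=2 tape=_00[0]__   (P,0)→(T,0,·)
state=T head=2 tape=_00[0]__   (T,0)→(T,1,·)
state=T head=2 tape=_00[1]__   (T,1)→(S,1,←)
state=S head=1 tape=_0[0]1__   (S,0)→(T,_,·)
state=T head=1 tape=_0[_]1__   (T,_)→(S,1,←)
state=S head=0 tape=_[0]11__   (S,0)→(T,_,·)
state=T head=0 tape=_[_]11__   (T,_)→(S,1,←)
state=S head=-1 tape=[_]111__   (S,_)→(P,_,→)
state=P head=0 tape=_[1]11__   (P,1)→(P,0,→)
state=P head=1 tape=_0[1]1__   (P,1)→(P,0,→)
state=P head=2 tape=_00[1]__   (P,1)→(P,0,→)
state=P head=3 tape=_000[_]_   (P,_)→(R,1,→)
state=R head=4 tape=_0001[_]
The non-blank tape span at halt is 0001.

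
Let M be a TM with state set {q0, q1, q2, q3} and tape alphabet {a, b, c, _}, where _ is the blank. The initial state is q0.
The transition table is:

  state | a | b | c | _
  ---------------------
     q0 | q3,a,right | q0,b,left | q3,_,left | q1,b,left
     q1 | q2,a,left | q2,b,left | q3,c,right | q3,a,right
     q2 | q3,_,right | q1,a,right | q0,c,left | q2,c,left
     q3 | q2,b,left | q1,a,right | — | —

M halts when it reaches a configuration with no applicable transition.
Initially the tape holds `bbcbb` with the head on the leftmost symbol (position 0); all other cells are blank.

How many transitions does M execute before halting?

16

state=q0 head=0 tape=__[b]bcbb__   (q0,b)→(q0,b,left)
state=q0 head=-1 tape=_[_]bbcbb__   (q0,_)→(q1,b,left)
state=q1 head=-2 tape=[_]bbbcbb__   (q1,_)→(q3,a,right)
state=q3 head=-1 tape=a[b]bbcbb__   (q3,b)→(q1,a,right)
state=q1 head=0 tape=aa[b]bcbb__   (q1,b)→(q2,b,left)
state=q2 head=-1 tape=a[a]bbcbb__   (q2,a)→(q3,_,right)
state=q3 head=0 tape=a_[b]bcbb__   (q3,b)→(q1,a,right)
state=q1 head=1 tape=a_a[b]cbb__   (q1,b)→(q2,b,left)
state=q2 head=0 tape=a_[a]bcbb__   (q2,a)→(q3,_,right)
state=q3 head=1 tape=a__[b]cbb__   (q3,b)→(q1,a,right)
state=q1 head=2 tape=a__a[c]bb__   (q1,c)→(q3,c,right)
state=q3 head=3 tape=a__ac[b]b__   (q3,b)→(q1,a,right)
state=q1 head=4 tape=a__aca[b]__   (q1,b)→(q2,b,left)
state=q2 head=3 tape=a__ac[a]b__   (q2,a)→(q3,_,right)
state=q3 head=4 tape=a__ac_[b]__   (q3,b)→(q1,a,right)
state=q1 head=5 tape=a__ac_a[_]_   (q1,_)→(q3,a,right)
state=q3 head=6 tape=a__ac_aa[_]
M halts after 16 transitions.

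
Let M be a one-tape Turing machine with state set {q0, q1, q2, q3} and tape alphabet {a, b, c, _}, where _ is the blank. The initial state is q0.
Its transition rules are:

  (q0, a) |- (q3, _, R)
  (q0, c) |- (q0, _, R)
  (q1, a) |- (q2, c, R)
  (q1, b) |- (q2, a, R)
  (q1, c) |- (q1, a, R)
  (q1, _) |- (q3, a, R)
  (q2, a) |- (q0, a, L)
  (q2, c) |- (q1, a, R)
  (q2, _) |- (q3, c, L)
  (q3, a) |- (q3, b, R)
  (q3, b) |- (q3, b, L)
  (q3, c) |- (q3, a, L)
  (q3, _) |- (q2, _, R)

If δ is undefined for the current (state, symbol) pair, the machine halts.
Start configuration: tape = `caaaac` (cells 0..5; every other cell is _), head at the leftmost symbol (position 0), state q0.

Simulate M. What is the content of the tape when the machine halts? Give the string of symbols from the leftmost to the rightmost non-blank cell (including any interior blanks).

q0 | [c]aaaac   read c → write _, move R, go to q0
q0 | _[a]aaac   read a → write _, move R, go to q3
q3 | __[a]aac   read a → write b, move R, go to q3
q3 | __b[a]ac   read a → write b, move R, go to q3
q3 | __bb[a]c   read a → write b, move R, go to q3
q3 | __bbb[c]   read c → write a, move L, go to q3
q3 | __bb[b]a   read b → write b, move L, go to q3
q3 | __b[b]ba   read b → write b, move L, go to q3
q3 | __[b]bba   read b → write b, move L, go to q3
q3 | _[_]bbba   read _ → write _, move R, go to q2
q2 | __[b]bba
The non-blank tape span at halt is bbba.

bbba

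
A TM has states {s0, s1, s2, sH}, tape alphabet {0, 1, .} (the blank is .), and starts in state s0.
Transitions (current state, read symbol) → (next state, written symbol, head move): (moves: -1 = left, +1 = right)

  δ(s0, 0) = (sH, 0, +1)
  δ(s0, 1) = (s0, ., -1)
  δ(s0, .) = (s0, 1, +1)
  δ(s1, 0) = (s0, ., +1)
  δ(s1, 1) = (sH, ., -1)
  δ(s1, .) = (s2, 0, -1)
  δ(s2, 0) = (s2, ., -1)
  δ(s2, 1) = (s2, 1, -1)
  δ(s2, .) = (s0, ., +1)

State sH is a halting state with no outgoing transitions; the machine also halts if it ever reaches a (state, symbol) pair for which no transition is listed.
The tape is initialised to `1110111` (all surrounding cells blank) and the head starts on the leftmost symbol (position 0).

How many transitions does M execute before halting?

state=s0 head=0 tape=...[1]110111   (s0,1)→(s0,.,-1)
state=s0 head=-1 tape=..[.].110111   (s0,.)→(s0,1,+1)
state=s0 head=0 tape=..1[.]110111   (s0,.)→(s0,1,+1)
state=s0 head=1 tape=..11[1]10111   (s0,1)→(s0,.,-1)
state=s0 head=0 tape=..1[1].10111   (s0,1)→(s0,.,-1)
state=s0 head=-1 tape=..[1]..10111   (s0,1)→(s0,.,-1)
state=s0 head=-2 tape=.[.]...10111   (s0,.)→(s0,1,+1)
state=s0 head=-1 tape=.1[.]..10111   (s0,.)→(s0,1,+1)
state=s0 head=0 tape=.11[.].10111   (s0,.)→(s0,1,+1)
state=s0 head=1 tape=.111[.]10111   (s0,.)→(s0,1,+1)
state=s0 head=2 tape=.1111[1]0111   (s0,1)→(s0,.,-1)
state=s0 head=1 tape=.111[1].0111   (s0,1)→(s0,.,-1)
state=s0 head=0 tape=.11[1]..0111   (s0,1)→(s0,.,-1)
state=s0 head=-1 tape=.1[1]...0111   (s0,1)→(s0,.,-1)
state=s0 head=-2 tape=.[1]....0111   (s0,1)→(s0,.,-1)
state=s0 head=-3 tape=[.].....0111   (s0,.)→(s0,1,+1)
state=s0 head=-2 tape=1[.]....0111   (s0,.)→(s0,1,+1)
state=s0 head=-1 tape=11[.]...0111   (s0,.)→(s0,1,+1)
state=s0 head=0 tape=111[.]..0111   (s0,.)→(s0,1,+1)
state=s0 head=1 tape=1111[.].0111   (s0,.)→(s0,1,+1)
state=s0 head=2 tape=11111[.]0111   (s0,.)→(s0,1,+1)
state=s0 head=3 tape=111111[0]111   (s0,0)→(sH,0,+1)
state=sH head=4 tape=1111110[1]11
M halts after 22 transitions.

22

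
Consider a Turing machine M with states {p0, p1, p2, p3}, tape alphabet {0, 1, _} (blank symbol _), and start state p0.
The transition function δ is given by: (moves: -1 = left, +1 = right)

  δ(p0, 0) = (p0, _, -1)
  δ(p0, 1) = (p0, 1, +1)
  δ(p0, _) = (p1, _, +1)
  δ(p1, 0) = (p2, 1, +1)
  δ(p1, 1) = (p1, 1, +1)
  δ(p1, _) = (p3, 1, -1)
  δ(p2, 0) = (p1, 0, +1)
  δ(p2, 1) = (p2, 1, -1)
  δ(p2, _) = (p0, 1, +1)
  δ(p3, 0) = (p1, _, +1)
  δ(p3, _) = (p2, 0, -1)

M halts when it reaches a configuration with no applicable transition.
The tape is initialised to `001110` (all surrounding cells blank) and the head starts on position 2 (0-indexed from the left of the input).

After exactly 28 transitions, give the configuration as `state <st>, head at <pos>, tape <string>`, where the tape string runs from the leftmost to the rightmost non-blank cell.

p0 | 00[1]110__   read 1 → write 1, move +1, go to p0
p0 | 001[1]10__   read 1 → write 1, move +1, go to p0
p0 | 0011[1]0__   read 1 → write 1, move +1, go to p0
p0 | 00111[0]__   read 0 → write _, move -1, go to p0
p0 | 0011[1]___   read 1 → write 1, move +1, go to p0
p0 | 00111[_]__   read _ → write _, move +1, go to p1
p1 | 00111_[_]_   read _ → write 1, move -1, go to p3
p3 | 00111[_]1_   read _ → write 0, move -1, go to p2
p2 | 0011[1]01_   read 1 → write 1, move -1, go to p2
p2 | 001[1]101_   read 1 → write 1, move -1, go to p2
p2 | 00[1]1101_   read 1 → write 1, move -1, go to p2
p2 | 0[0]11101_   read 0 → write 0, move +1, go to p1
p1 | 00[1]1101_   read 1 → write 1, move +1, go to p1
p1 | 001[1]101_   read 1 → write 1, move +1, go to p1
p1 | 0011[1]01_   read 1 → write 1, move +1, go to p1
p1 | 00111[0]1_   read 0 → write 1, move +1, go to p2
p2 | 001111[1]_   read 1 → write 1, move -1, go to p2
p2 | 00111[1]1_   read 1 → write 1, move -1, go to p2
p2 | 0011[1]11_   read 1 → write 1, move -1, go to p2
p2 | 001[1]111_   read 1 → write 1, move -1, go to p2
p2 | 00[1]1111_   read 1 → write 1, move -1, go to p2
p2 | 0[0]11111_   read 0 → write 0, move +1, go to p1
p1 | 00[1]1111_   read 1 → write 1, move +1, go to p1
p1 | 001[1]111_   read 1 → write 1, move +1, go to p1
p1 | 0011[1]11_   read 1 → write 1, move +1, go to p1
p1 | 00111[1]1_   read 1 → write 1, move +1, go to p1
p1 | 001111[1]_   read 1 → write 1, move +1, go to p1
p1 | 0011111[_]   read _ → write 1, move -1, go to p3
p3 | 001111[1]1
After 28 steps: state p3, head at 6, tape 00111111.

state p3, head at 6, tape 00111111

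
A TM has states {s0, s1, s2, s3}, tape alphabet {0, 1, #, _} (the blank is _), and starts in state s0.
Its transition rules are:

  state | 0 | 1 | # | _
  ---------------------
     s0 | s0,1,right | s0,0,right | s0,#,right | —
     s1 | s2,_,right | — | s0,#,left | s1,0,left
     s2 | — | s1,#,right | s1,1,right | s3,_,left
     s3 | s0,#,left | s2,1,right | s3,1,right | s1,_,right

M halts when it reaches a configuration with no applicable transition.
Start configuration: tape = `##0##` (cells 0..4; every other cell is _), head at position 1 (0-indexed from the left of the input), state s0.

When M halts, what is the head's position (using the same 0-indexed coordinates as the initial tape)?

5

state=s0 head=1 tape=#[#]0##_   (s0,#)→(s0,#,right)
state=s0 head=2 tape=##[0]##_   (s0,0)→(s0,1,right)
state=s0 head=3 tape=##1[#]#_   (s0,#)→(s0,#,right)
state=s0 head=4 tape=##1#[#]_   (s0,#)→(s0,#,right)
state=s0 head=5 tape=##1##[_]
At halt the head is at cell 5.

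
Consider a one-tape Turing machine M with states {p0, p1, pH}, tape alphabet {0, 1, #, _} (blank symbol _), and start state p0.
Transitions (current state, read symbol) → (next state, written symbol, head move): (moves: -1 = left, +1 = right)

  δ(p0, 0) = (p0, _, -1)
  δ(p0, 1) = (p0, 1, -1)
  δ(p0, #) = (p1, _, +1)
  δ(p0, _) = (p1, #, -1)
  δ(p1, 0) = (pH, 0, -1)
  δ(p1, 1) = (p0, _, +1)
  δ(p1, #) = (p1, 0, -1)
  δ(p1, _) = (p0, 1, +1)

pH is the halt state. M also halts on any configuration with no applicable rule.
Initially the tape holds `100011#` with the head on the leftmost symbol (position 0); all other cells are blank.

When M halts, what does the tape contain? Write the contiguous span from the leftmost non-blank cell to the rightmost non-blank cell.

1__1_011#

state=p0 head=0 tape=__[1]00011#   (p0,1)→(p0,1,-1)
state=p0 head=-1 tape=_[_]100011#   (p0,_)→(p1,#,-1)
state=p1 head=-2 tape=[_]#100011#   (p1,_)→(p0,1,+1)
state=p0 head=-1 tape=1[#]100011#   (p0,#)→(p1,_,+1)
state=p1 head=0 tape=1_[1]00011#   (p1,1)→(p0,_,+1)
state=p0 head=1 tape=1__[0]0011#   (p0,0)→(p0,_,-1)
state=p0 head=0 tape=1_[_]_0011#   (p0,_)→(p1,#,-1)
state=p1 head=-1 tape=1[_]#_0011#   (p1,_)→(p0,1,+1)
state=p0 head=0 tape=11[#]_0011#   (p0,#)→(p1,_,+1)
state=p1 head=1 tape=11_[_]0011#   (p1,_)→(p0,1,+1)
state=p0 head=2 tape=11_1[0]011#   (p0,0)→(p0,_,-1)
state=p0 head=1 tape=11_[1]_011#   (p0,1)→(p0,1,-1)
state=p0 head=0 tape=11[_]1_011#   (p0,_)→(p1,#,-1)
state=p1 head=-1 tape=1[1]#1_011#   (p1,1)→(p0,_,+1)
state=p0 head=0 tape=1_[#]1_011#   (p0,#)→(p1,_,+1)
state=p1 head=1 tape=1__[1]_011#   (p1,1)→(p0,_,+1)
state=p0 head=2 tape=1___[_]011#   (p0,_)→(p1,#,-1)
state=p1 head=1 tape=1__[_]#011#   (p1,_)→(p0,1,+1)
state=p0 head=2 tape=1__1[#]011#   (p0,#)→(p1,_,+1)
state=p1 head=3 tape=1__1_[0]11#   (p1,0)→(pH,0,-1)
state=pH head=2 tape=1__1[_]011#
The non-blank tape span at halt is 1__1_011#.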